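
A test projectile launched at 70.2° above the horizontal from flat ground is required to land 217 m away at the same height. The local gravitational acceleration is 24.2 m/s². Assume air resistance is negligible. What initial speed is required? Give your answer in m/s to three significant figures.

On level ground R = v₀² sin 2θ / g ⇒ v₀ = √(gR / sin 2θ).
v₀ = √(24.2 × 217 / sin 140.4°) = √(5251 / 0.6374) = √8238.5 = 90.77 m/s.

90.8 m/s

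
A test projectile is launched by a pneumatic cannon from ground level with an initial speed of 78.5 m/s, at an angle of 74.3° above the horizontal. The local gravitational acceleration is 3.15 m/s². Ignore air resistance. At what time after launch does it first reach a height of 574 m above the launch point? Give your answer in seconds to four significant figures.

9.461 s

Components: vₓ = 78.50 cos 74.3° = 21.24 m/s, v_y0 = 78.50 sin 74.3° = 75.57 m/s.
Set y = v_y0 t − ½ g t² = 574: 1.575 t² − 75.57 t + 574 = 0.
t = [75.57 ± √(75.57² − 2·3.15·574)] / 3.15 = (75.57 ± 45.77) / 3.15, so t = 9.461 s or t = 38.52 s.
The first (ascending) time is 9.461 s.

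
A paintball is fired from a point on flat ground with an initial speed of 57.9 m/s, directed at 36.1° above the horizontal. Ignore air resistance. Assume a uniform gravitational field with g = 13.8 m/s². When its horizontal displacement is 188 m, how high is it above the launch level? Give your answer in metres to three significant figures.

Horizontal component vₓ = 57.90 cos 36.1° = 46.78 m/s; vertical v_y0 = 57.90 sin 36.1° = 34.11 m/s.
Time to reach x = 188 m: t = x/vₓ = 188/46.78 = 4.019 s.
Height: y = v_y0 t − ½ g t² = 34.11 × 4.019 − 6.900 × 4.019² = 137.1 − 111.4 = 25.66 m.

25.7 m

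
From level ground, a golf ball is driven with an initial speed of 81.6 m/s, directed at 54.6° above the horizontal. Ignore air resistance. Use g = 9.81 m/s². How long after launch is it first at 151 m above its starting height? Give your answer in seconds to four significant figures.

2.883 s

Components: vₓ = 81.60 cos 54.6° = 47.27 m/s, v_y0 = 81.60 sin 54.6° = 66.51 m/s.
Require v_y0 t − ½ g t² = 151, i.e. 4.905 t² − 66.51 t + 151 = 0.
t = [66.51 ± √(66.51² − 2·9.81·151)] / 9.81 = (66.51 ± 38.23) / 9.81, so t = 2.883 s or t = 10.68 s.
The first (ascending) time is 2.883 s.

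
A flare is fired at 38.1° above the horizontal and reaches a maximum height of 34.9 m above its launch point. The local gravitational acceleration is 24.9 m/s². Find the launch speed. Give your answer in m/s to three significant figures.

67.6 m/s

At the peak v_y = 0, so v_y0 = √(2gH) = √(2 × 24.9 × 34.9) = 41.69 m/s.
v_y0 = v₀ sin θ ⇒ v₀ = 41.69 / sin 38.1° = 67.56 m/s.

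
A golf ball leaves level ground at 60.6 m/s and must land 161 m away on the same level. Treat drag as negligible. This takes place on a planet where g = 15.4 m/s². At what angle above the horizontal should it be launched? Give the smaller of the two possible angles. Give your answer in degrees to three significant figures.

Level-ground range R = v₀² sin(2θ)/g ⇒ sin(2θ) = gR/v₀² = 15.4 × 161 / 60.6² = 0.6752.
2θ = 42.47° or 180° − 42.47° = 137.5°, so θ = 21.23° or 68.77°.
The smaller angle is 21.23°.

21.2°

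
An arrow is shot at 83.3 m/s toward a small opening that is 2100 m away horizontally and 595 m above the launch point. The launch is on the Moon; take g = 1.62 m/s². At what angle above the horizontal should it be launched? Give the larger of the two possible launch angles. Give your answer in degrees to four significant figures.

Trajectory: y = x tanθ − g x² (1 + tan²θ)/(2v₀²). With x = 2100, y = 595, v₀ = 83.3, g = 1.62:
514.8 tan²θ − 2100 tanθ + (1110) = 0.
tanθ = [2100 ± √(2100² − 4 × 514.8 × (1110))] / (2 × 514.8) = (2100 ± 1458) / 1030, giving tanθ = 0.6239 or 3.455.
θ = 31.96° or 73.86°; the larger is 73.86°.

73.86°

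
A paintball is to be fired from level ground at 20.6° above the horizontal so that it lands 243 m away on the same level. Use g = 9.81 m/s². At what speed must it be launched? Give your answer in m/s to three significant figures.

On level ground R = v₀² sin 2θ / g ⇒ v₀ = √(gR / sin 2θ).
v₀ = √(9.81 × 243 / sin 41.20°) = √(2384 / 0.6587) = √3619.0 = 60.16 m/s.

60.2 m/s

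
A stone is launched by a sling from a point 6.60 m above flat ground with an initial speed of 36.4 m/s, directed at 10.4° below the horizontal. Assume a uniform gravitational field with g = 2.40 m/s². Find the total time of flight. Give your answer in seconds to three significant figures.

0.867 s

Resolve: vₓ = 36.40 cos 10.4° = 35.80 m/s and v_y0 = −6.571 m/s (downward).
Vertical motion (up positive, ground at y = 0): 1.200 t² − (−6.571) t − 6.60 = 0, so t = (−6.571 + √(6.571² + 2·2.40·6.60)) / 2.40 = (−6.571 + 8.652) / 2.40 = 0.8671 s.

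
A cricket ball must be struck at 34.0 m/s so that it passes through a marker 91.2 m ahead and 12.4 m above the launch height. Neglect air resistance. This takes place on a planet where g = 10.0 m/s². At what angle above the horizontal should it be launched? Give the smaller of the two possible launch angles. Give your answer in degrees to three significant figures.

Trajectory: y = x tanθ − g x² (1 + tan²θ)/(2v₀²). With x = 91.2, y = 12.4, v₀ = 34.0, g = 10.0:
35.98 tan²θ − 91.2 tanθ + (48.38) = 0.
tanθ = [91.2 ± √(91.2² − 4 × 35.98 × (48.38))] / (2 × 35.98) = (91.2 ± 36.83) / 71.95, giving tanθ = 0.7557 or 1.779.
θ = 37.08° or 60.66°; the smaller is 37.08°.

37.1°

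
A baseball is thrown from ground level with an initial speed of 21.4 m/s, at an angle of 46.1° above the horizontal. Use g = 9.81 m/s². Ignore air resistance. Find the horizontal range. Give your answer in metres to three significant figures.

Horizontal component vₓ = 21.40 cos 46.1° = 14.84 m/s; vertical v_y0 = 21.40 sin 46.1° = 15.42 m/s.
Time aloft: T = 2 v_y0 / g = 2 × 15.42 / 9.81 = 3.144 s.
Horizontal distance R = vₓ T = 14.84 × 3.144 = 46.65 m.

46.6 m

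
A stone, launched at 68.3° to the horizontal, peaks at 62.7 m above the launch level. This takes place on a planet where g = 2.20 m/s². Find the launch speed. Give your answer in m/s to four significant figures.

17.88 m/s

At the peak v_y = 0, so v_y0 = √(2gH) = √(2 × 2.20 × 62.7) = 16.61 m/s.
v_y0 = v₀ sin θ ⇒ v₀ = 16.61 / sin 68.3° = 17.88 m/s.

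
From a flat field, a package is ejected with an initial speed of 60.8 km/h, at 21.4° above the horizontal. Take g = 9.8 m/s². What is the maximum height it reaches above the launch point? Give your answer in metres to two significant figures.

1.9 m

Convert: 60.8 km/h = 60.8/3.6 = 16.89 m/s.
Resolve: vₓ = 16.89 cos 21.4° = 15.72 m/s and v_y0 = 16.89 sin 21.4° = 6.162 m/s.
Maximum height: H = v_y0² / (2g) = 6.162² / (2 × 9.80) = 1.937 m.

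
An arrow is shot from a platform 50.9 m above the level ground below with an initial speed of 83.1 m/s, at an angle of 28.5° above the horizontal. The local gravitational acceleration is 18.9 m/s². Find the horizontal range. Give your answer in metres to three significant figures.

382 m

Components: vₓ = 83.10 cos 28.5° = 73.03 m/s, v_y0 = 83.10 sin 28.5° = 39.65 m/s.
Vertical motion (up positive, ground at y = 0): 9.450 t² − (39.65) t − 50.9 = 0, so t = (39.65 + √(39.65² + 2·18.9·50.9)) / 18.9 = (39.65 + 59.13) / 18.9 = 5.227 s.
Horizontal distance: R = vₓ t = 73.03 × 5.227 = 381.7 m.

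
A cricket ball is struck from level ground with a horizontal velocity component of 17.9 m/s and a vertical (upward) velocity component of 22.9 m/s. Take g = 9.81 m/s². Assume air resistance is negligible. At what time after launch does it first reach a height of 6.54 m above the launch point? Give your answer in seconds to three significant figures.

0.306 s

Height y(t) = 22.90 t − 4.905 t² = 6.54 gives 4.905 t² − 22.90 t + 6.54 = 0.
t = [22.90 ± √(22.90² − 2·9.81·6.54)] / 9.81 = (22.90 ± 19.90) / 9.81, so t = 0.3056 s or t = 4.363 s.
The first (ascending) time is 0.3056 s.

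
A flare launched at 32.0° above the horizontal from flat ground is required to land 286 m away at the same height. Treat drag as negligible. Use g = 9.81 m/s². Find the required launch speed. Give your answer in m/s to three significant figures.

From R = (v₀² / g) sin 2θ: v₀ = √(gR / sin 2θ).
v₀ = √(9.81 × 286 / sin 64.00°) = √(2806 / 0.8988) = √3121.6 = 55.87 m/s.

55.9 m/s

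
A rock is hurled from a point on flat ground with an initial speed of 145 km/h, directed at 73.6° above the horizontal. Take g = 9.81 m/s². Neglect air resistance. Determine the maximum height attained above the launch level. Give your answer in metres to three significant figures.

76.1 m

Convert: 145 km/h = 145/3.6 = 40.28 m/s.
vₓ = 40.28 cos 73.6° = 11.37 m/s; v_y0 = 40.28 sin 73.6° = 38.64 m/s.
At the apex v_y = 0, so H = v_y0²/(2g) = 38.64²/19.62 = 76.09 m.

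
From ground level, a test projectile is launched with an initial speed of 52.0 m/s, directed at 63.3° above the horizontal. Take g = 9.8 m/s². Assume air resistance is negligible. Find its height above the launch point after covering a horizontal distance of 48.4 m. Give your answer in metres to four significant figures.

Components: vₓ = 52.00 cos 63.3° = 23.36 m/s, v_y0 = 52.00 sin 63.3° = 46.46 m/s.
x = vₓ t ⇒ t = 48.4/23.36 = 2.072 s.
Height: y = v_y0 t − ½ g t² = 46.46 × 2.072 − 4.900 × 2.072² = 96.23 − 21.03 = 75.21 m.

75.21 m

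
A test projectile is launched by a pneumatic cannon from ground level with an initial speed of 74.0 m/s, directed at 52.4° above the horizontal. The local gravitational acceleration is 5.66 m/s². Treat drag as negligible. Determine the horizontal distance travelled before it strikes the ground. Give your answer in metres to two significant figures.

Horizontal component vₓ = 74.00 cos 52.4° = 45.15 m/s; vertical v_y0 = 74.00 sin 52.4° = 58.63 m/s.
Time aloft: T = 2 v_y0 / g = 2 × 58.63 / 5.66 = 20.72 s.
Range: R = vₓ T = 45.15 × 20.72 = 935.4 m.

940 m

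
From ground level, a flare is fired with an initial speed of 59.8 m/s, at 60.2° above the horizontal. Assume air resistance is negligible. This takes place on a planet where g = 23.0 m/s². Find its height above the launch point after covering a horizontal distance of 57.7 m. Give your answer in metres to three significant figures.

Horizontal component vₓ = 59.80 cos 60.2° = 29.72 m/s; vertical v_y0 = 59.80 sin 60.2° = 51.89 m/s.
x = vₓ t ⇒ t = 57.7/29.72 = 1.942 s.
Height: y = v_y0 t − ½ g t² = 51.89 × 1.942 − 11.50 × 1.942² = 100.7 − 43.35 = 57.40 m.

57.4 m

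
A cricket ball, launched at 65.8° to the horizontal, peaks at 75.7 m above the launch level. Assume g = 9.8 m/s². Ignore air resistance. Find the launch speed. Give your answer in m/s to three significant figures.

At the peak v_y = 0, so v_y0 = √(2gH) = √(2 × 9.80 × 75.7) = 38.52 m/s.
v_y0 = v₀ sin θ ⇒ v₀ = 38.52 / sin 65.8° = 42.23 m/s.

42.2 m/s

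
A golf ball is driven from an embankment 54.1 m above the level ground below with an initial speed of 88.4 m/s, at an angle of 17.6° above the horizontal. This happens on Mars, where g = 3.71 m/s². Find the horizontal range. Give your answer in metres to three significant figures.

Components: vₓ = 88.40 cos 17.6° = 84.26 m/s, v_y0 = 88.40 sin 17.6° = 26.73 m/s.
With up positive and y = 0 at the ground: y(t) = 54.1 + (26.73) t − 1.855 t². Setting y = 0 and taking the positive root: t = [26.73 + √(26.73² + 2·3.71·54.1)] / 3.71 = (26.73 + 33.40) / 3.71 = 16.21 s.
Horizontal distance: R = vₓ t = 84.26 × 16.21 = 1366 m.

1370 m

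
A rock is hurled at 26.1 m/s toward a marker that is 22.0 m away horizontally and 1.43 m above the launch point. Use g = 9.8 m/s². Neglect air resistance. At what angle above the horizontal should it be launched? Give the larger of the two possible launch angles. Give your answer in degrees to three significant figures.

80.7°

Trajectory: y = x tanθ − g x² (1 + tan²θ)/(2v₀²). With x = 22.0, y = 1.43, v₀ = 26.1, g = 9.80:
3.481 tan²θ − 22.0 tanθ + (4.911) = 0.
tanθ = [22.0 ± √(22.0² − 4 × 3.481 × (4.911))] / (2 × 3.481) = (22.0 ± 20.39) / 6.963, giving tanθ = 0.2317 or 6.087.
θ = 13.05° or 80.67°; the larger is 80.67°.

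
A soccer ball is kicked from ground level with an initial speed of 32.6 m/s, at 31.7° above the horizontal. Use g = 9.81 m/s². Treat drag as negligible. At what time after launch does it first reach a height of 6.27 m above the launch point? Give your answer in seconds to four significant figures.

vₓ = 32.60 cos 31.7° = 27.74 m/s; v_y0 = 32.60 sin 31.7° = 17.13 m/s.
Require v_y0 t − ½ g t² = 6.27, i.e. 4.905 t² − 17.13 t + 6.27 = 0.
t = [17.13 ± √(17.13² − 2·9.81·6.27)] / 9.81 = (17.13 ± 13.05) / 9.81, so t = 0.4154 s or t = 3.077 s.
The first (ascending) time is 0.4154 s.

0.4154 s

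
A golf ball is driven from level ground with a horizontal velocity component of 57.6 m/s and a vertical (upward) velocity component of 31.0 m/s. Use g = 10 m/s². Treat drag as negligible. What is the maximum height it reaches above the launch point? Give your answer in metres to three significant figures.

At the apex v_y = 0, so H = v_y0²/(2g) = 31.00²/20.00 = 48.05 m.

48.0 m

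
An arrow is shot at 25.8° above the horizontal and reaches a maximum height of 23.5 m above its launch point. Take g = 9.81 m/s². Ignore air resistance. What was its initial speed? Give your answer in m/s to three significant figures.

At the peak v_y = 0, so v_y0 = √(2gH) = √(2 × 9.81 × 23.5) = 21.47 m/s.
v_y0 = v₀ sin θ ⇒ v₀ = 21.47 / sin 25.8° = 49.34 m/s.

49.3 m/s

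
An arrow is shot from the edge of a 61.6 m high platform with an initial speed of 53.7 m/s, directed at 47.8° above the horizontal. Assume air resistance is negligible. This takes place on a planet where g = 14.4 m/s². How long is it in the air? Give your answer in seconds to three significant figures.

6.79 s

Resolve: vₓ = 53.70 cos 47.8° = 36.07 m/s and v_y0 = 53.70 sin 47.8° = 39.78 m/s.
The projectile lands when y = 61.6 + (39.78) t − ½·14.4·t² = 0. Positive root: t = (39.78 + √(39.78² + 2·14.4·61.6)) / 14.4 = (39.78 + 57.94) / 14.4 = 6.786 s.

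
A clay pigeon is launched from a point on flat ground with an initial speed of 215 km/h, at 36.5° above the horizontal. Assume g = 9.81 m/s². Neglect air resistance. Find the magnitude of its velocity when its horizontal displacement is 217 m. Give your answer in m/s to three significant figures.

48.8 m/s

Convert: 215 km/h = 215/3.6 = 59.72 m/s.
Horizontal component vₓ = 59.72 cos 36.5° = 48.01 m/s; vertical v_y0 = 59.72 sin 36.5° = 35.52 m/s.
x = vₓ t ⇒ t = 217/48.01 = 4.520 s.
Vertical velocity there: v_y = v_y0 − g t = 35.52 − 9.81 × 4.520 = −8.818 m/s.
Speed: √(vₓ² + v_y²) = √(48.01² + 8.818²) = 48.81 m/s.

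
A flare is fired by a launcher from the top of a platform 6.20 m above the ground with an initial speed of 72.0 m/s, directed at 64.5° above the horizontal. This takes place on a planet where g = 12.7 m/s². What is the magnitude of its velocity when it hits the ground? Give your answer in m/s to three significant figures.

73.1 m/s

Components: vₓ = 72.00 cos 64.5° = 31.00 m/s, v_y0 = 72.00 sin 64.5° = 64.99 m/s.
Vertical motion (up positive, ground at y = 0): 6.350 t² − (64.99) t − 6.20 = 0, so t = (64.99 + √(64.99² + 2·12.7·6.20)) / 12.7 = (64.99 + 66.19) / 12.7 = 10.33 s.
Vertical velocity at impact: v_y = v_y0 − g t = 64.99 − 12.7 × 10.33 = −66.19 m/s.
Speed: |v| = √(vₓ² + v_y²) = √(31.00² + 66.19²) = 73.09 m/s.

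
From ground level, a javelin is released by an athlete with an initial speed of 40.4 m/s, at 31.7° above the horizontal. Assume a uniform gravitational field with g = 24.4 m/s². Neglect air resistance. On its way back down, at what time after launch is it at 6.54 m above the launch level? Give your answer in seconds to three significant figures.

1.34 s

Components: vₓ = 40.40 cos 31.7° = 34.37 m/s, v_y0 = 40.40 sin 31.7° = 21.23 m/s.
Set y = v_y0 t − ½ g t² = 6.54: 12.20 t² − 21.23 t + 6.54 = 0.
Quadratic formula: t = (21.23 ± √131.52) / 24.4 = (21.23 ± 11.47) / 24.4 → t = 0.4000 s or 1.340 s.
The descending-branch root is 1.340 s.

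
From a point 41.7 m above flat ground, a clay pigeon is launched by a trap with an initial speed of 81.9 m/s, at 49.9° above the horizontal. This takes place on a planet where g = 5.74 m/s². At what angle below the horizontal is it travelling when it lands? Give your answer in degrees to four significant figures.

51.52°

Components: vₓ = 81.90 cos 49.9° = 52.75 m/s, v_y0 = 81.90 sin 49.9° = 62.65 m/s.
The projectile lands when y = 41.7 + (62.65) t − ½·5.74·t² = 0. Positive root: t = (62.65 + √(62.65² + 2·5.74·41.7)) / 5.74 = (62.65 + 66.36) / 5.74 = 22.47 s.
At impact: v_y = v_y0 − g t = −66.36 m/s; vₓ = 52.75 m/s.
Angle below horizontal: arctan(|v_y|/vₓ) = arctan(66.36/52.75) = 51.52°.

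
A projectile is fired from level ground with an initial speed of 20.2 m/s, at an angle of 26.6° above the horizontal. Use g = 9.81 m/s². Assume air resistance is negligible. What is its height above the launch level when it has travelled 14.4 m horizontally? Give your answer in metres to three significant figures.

4.09 m

vₓ = 20.20 cos 26.6° = 18.06 m/s; v_y0 = 20.20 sin 26.6° = 9.045 m/s.
At x = 14.4 m, t = x/vₓ = 14.4/18.06 = 0.7973 s.
Height: y = v_y0 t − ½ g t² = 9.045 × 0.7973 − 4.905 × 0.7973² = 7.211 − 3.118 = 4.093 m.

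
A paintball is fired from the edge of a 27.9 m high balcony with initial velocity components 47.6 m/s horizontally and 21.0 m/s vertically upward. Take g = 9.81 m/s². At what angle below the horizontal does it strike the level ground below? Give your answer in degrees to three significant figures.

33.4°

Vertical motion (up positive, ground at y = 0): 4.905 t² − (21.00) t − 27.9 = 0, so t = (21.00 + √(21.00² + 2·9.81·27.9)) / 9.81 = (21.00 + 31.44) / 9.81 = 5.345 s.
At impact: v_y = v_y0 − g t = −31.44 m/s; vₓ = 47.60 m/s.
Angle below horizontal: arctan(|v_y|/vₓ) = arctan(31.44/47.60) = 33.44°.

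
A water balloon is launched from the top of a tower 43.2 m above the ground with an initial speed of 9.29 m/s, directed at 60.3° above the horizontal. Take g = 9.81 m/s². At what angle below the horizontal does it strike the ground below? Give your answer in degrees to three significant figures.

vₓ = 9.290 cos 60.3° = 4.603 m/s; v_y0 = 9.290 sin 60.3° = 8.070 m/s.
With up positive and y = 0 at the ground: y(t) = 43.2 + (8.070) t − 4.905 t². Setting y = 0 and taking the positive root: t = [8.070 + √(8.070² + 2·9.81·43.2)] / 9.81 = (8.070 + 30.21) / 9.81 = 3.902 s.
At impact: v_y = v_y0 − g t = −30.21 m/s; vₓ = 4.603 m/s.
Angle below horizontal: arctan(|v_y|/vₓ) = arctan(30.21/4.603) = 81.34°.

81.3°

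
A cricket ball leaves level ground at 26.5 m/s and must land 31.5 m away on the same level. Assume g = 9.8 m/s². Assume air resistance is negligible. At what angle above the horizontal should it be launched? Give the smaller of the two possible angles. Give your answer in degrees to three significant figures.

13.0°

R = v₀² sin 2θ / g gives sin 2θ = gR/v₀² = 9.80·31.5/26.5² = 0.4396.
2θ = 26.08° or 180° − 26.08° = 153.9°, so θ = 13.04° or 76.96°.
The smaller angle is 13.04°.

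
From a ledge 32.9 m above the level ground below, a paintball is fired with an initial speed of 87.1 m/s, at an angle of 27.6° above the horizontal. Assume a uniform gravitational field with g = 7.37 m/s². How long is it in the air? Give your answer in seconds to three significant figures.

Resolve: vₓ = 87.10 cos 27.6° = 77.19 m/s and v_y0 = 87.10 sin 27.6° = 40.35 m/s.
The projectile lands when y = 32.9 + (40.35) t − ½·7.37·t² = 0. Positive root: t = (40.35 + √(40.35² + 2·7.37·32.9)) / 7.37 = (40.35 + 45.97) / 7.37 = 11.71 s.

11.7 s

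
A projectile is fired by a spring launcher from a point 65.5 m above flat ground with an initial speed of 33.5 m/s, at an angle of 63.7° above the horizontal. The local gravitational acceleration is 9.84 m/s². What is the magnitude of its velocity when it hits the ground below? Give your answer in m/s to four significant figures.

49.10 m/s

Horizontal component vₓ = 33.50 cos 63.7° = 14.84 m/s; vertical v_y0 = 33.50 sin 63.7° = 30.03 m/s.
The projectile lands when y = 65.5 + (30.03) t − ½·9.84·t² = 0. Positive root: t = (30.03 + √(30.03² + 2·9.84·65.5)) / 9.84 = (30.03 + 46.81) / 9.84 = 7.809 s.
Vertical velocity at impact: v_y = v_y0 − g t = 30.03 − 9.84 × 7.809 = −46.81 m/s.
Speed: |v| = √(vₓ² + v_y²) = √(14.84² + 46.81²) = 49.10 m/s.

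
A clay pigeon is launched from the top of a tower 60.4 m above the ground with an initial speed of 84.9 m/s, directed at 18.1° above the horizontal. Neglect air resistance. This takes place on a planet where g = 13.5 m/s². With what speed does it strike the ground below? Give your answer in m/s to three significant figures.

94.0 m/s

Horizontal component vₓ = 84.90 cos 18.1° = 80.70 m/s; vertical v_y0 = 84.90 sin 18.1° = 26.38 m/s.
With up positive and y = 0 at the ground: y(t) = 60.4 + (26.38) t − 6.750 t². Setting y = 0 and taking the positive root: t = [26.38 + √(26.38² + 2·13.5·60.4)] / 13.5 = (26.38 + 48.23) / 13.5 = 5.527 s.
Vertical velocity at impact: v_y = v_y0 − g t = 26.38 − 13.5 × 5.527 = −48.23 m/s.
Speed: |v| = √(vₓ² + v_y²) = √(80.70² + 48.23²) = 94.01 m/s.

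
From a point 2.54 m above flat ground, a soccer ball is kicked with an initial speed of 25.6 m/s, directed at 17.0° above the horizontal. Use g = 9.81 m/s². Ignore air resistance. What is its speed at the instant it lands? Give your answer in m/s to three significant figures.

26.6 m/s

vₓ = 25.60 cos 17.0° = 24.48 m/s; v_y0 = 25.60 sin 17.0° = 7.485 m/s.
With up positive and y = 0 at the ground: y(t) = 2.54 + (7.485) t − 4.905 t². Setting y = 0 and taking the positive root: t = [7.485 + √(7.485² + 2·9.81·2.54)] / 9.81 = (7.485 + 10.29) / 9.81 = 1.812 s.
Vertical velocity at impact: v_y = v_y0 − g t = 7.485 − 9.81 × 1.812 = −10.29 m/s.
Speed: |v| = √(vₓ² + v_y²) = √(24.48² + 10.29²) = 26.56 m/s.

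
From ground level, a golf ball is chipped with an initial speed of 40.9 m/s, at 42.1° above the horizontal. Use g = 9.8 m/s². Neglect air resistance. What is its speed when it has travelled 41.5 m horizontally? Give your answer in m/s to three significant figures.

Horizontal component vₓ = 40.90 cos 42.1° = 30.35 m/s; vertical v_y0 = 40.90 sin 42.1° = 27.42 m/s.
x = vₓ t ⇒ t = 41.5/30.35 = 1.368 s.
Vertical velocity there: v_y = v_y0 − g t = 27.42 − 9.80 × 1.368 = 14.02 m/s.
Speed: √(vₓ² + v_y²) = √(30.35² + 14.02²) = 33.43 m/s.

33.4 m/s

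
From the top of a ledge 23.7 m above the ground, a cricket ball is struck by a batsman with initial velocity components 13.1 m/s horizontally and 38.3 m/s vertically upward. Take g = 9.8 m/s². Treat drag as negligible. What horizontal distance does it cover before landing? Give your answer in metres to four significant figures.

With up positive and y = 0 at the ground: y(t) = 23.7 + (38.30) t − 4.900 t². Setting y = 0 and taking the positive root: t = [38.30 + √(38.30² + 2·9.80·23.7)] / 9.80 = (38.30 + 43.95) / 9.80 = 8.393 s.
Horizontal distance: R = vₓ t = 13.10 × 8.393 = 109.9 m.

109.9 m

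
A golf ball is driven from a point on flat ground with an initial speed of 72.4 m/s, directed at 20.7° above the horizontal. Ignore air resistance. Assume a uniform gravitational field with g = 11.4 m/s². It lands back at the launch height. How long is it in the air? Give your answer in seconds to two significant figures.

4.5 s

Components: vₓ = 72.40 cos 20.7° = 67.73 m/s, v_y0 = 72.40 sin 20.7° = 25.59 m/s.
Time of flight on level ground: T = 2 v_y0 / g = 2 × 25.59 / 11.4 = 4.490 s.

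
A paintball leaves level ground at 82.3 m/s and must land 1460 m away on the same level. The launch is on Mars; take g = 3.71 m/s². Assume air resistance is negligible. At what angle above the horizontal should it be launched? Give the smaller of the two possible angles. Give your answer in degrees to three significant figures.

26.6°

Level-ground range R = v₀² sin(2θ)/g ⇒ sin(2θ) = gR/v₀² = 3.71 × 1460 / 82.3² = 0.7997.
2θ = 53.10° or 180° − 53.10° = 126.9°, so θ = 26.55° or 63.45°.
The smaller angle is 26.55°.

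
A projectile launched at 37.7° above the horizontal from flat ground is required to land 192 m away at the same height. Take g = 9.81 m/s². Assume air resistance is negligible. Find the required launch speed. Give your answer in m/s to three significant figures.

From R = (v₀² / g) sin 2θ: v₀ = √(gR / sin 2θ).
v₀ = √(9.81 × 192 / sin 75.40°) = √(1884 / 0.9677) = √1946.4 = 44.12 m/s.

44.1 m/s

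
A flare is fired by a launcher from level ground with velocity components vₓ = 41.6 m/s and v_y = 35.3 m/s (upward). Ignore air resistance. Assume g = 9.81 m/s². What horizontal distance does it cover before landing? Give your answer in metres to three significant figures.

Time aloft: T = 2 v_y0 / g = 2 × 35.30 / 9.81 = 7.197 s.
Horizontal distance R = vₓ T = 41.60 × 7.197 = 299.4 m.

299 m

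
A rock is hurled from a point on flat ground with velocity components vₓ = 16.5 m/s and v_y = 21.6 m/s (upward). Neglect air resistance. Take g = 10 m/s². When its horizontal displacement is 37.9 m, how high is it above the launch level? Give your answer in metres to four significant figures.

23.23 m

Time to reach x = 37.9 m: t = x/vₓ = 37.9/16.50 = 2.297 s.
Height: y = v_y0 t − ½ g t² = 21.60 × 2.297 − 5.000 × 2.297² = 49.61 − 26.38 = 23.23 m.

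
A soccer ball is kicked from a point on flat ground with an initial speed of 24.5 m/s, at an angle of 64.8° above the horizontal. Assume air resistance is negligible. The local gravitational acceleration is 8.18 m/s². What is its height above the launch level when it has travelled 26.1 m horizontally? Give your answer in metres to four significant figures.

Horizontal component vₓ = 24.50 cos 64.8° = 10.43 m/s; vertical v_y0 = 24.50 sin 64.8° = 22.17 m/s.
Time to reach x = 26.1 m: t = x/vₓ = 26.1/10.43 = 2.502 s.
Height: y = v_y0 t − ½ g t² = 22.17 × 2.502 − 4.090 × 2.502² = 55.47 − 25.60 = 29.86 m.

29.86 m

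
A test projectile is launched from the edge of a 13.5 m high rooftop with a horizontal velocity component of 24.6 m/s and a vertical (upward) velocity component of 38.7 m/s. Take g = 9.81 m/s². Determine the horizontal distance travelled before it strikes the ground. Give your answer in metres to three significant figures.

The projectile lands when y = 13.5 + (38.70) t − ½·9.81·t² = 0. Positive root: t = (38.70 + √(38.70² + 2·9.81·13.5)) / 9.81 = (38.70 + 41.98) / 9.81 = 8.225 s.
Horizontal distance: R = vₓ t = 24.60 × 8.225 = 202.3 m.

202 m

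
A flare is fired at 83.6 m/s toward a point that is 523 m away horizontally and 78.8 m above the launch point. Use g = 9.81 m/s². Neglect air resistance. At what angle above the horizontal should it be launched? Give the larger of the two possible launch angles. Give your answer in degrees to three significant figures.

Trajectory: y = x tanθ − g x² (1 + tan²θ)/(2v₀²). With x = 523, y = 78.8, v₀ = 83.6, g = 9.81:
192.0 tan²θ − 523 tanθ + (270.8) = 0.
tanθ = [523 ± √(523² − 4 × 192.0 × (270.8))] / (2 × 192.0) = (523 ± 256.2) / 383.9, giving tanθ = 0.6950 or 2.029.
θ = 34.80° or 63.77°; the larger is 63.77°.

63.8°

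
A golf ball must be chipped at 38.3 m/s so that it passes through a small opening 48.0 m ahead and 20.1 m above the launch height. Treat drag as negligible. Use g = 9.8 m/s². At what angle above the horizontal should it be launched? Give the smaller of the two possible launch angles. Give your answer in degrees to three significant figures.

32.9°

Trajectory: y = x tanθ − g x² (1 + tan²θ)/(2v₀²). With x = 48.0, y = 20.1, v₀ = 38.3, g = 9.80:
7.696 tan²θ − 48.0 tanθ + (27.80) = 0.
tanθ = [48.0 ± √(48.0² − 4 × 7.696 × (27.80))] / (2 × 7.696) = (48.0 ± 38.06) / 15.39, giving tanθ = 0.6460 or 5.591.
θ = 32.86° or 79.86°; the smaller is 32.86°.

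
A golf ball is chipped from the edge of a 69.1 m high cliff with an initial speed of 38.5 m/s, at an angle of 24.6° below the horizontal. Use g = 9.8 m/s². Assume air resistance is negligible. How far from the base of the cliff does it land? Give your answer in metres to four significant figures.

86.13 m

vₓ = 38.50 cos 24.6° = 35.01 m/s; v_y0 = −16.03 m/s (downward).
The projectile lands when y = 69.1 + (−16.03) t − ½·9.80·t² = 0. Positive root: t = (−16.03 + √(16.03² + 2·9.80·69.1)) / 9.80 = (−16.03 + 40.14) / 9.80 = 2.461 s.
Horizontal distance: R = vₓ t = 35.01 × 2.461 = 86.13 m.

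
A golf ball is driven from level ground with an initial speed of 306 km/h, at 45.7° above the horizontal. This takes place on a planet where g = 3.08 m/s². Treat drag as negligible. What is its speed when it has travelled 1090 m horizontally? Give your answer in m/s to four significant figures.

Convert: 306 km/h = 306/3.6 = 85.00 m/s.
Horizontal component vₓ = 85.00 cos 45.7° = 59.37 m/s; vertical v_y0 = 85.00 sin 45.7° = 60.83 m/s.
At x = 1090 m, t = x/vₓ = 1090/59.37 = 18.36 s.
Vertical velocity there: v_y = v_y0 − g t = 60.83 − 3.08 × 18.36 = 4.282 m/s.
Speed: √(vₓ² + v_y²) = √(59.37² + 4.282²) = 59.52 m/s.

59.52 m/s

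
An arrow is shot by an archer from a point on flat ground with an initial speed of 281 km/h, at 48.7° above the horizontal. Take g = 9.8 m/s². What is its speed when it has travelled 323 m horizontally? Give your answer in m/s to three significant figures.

Convert: 281 km/h = 281/3.6 = 78.06 m/s.
vₓ = 78.06 cos 48.7° = 51.52 m/s; v_y0 = 78.06 sin 48.7° = 58.64 m/s.
x = vₓ t ⇒ t = 323/51.52 = 6.270 s.
Vertical velocity there: v_y = v_y0 − g t = 58.64 − 9.80 × 6.270 = −2.804 m/s.
Speed: √(vₓ² + v_y²) = √(51.52² + 2.804²) = 51.59 m/s.

51.6 m/s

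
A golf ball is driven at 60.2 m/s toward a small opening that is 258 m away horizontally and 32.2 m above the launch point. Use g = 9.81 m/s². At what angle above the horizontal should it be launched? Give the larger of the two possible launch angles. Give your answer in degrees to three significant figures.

66.2°

Trajectory: y = x tanθ − g x² (1 + tan²θ)/(2v₀²). With x = 258, y = 32.2, v₀ = 60.2, g = 9.81:
90.09 tan²θ − 258 tanθ + (122.3) = 0.
tanθ = [258 ± √(258² − 4 × 90.09 × (122.3))] / (2 × 90.09) = (258 ± 150.0) / 180.2, giving tanθ = 0.5995 or 2.264.
θ = 30.94° or 66.17°; the larger is 66.17°.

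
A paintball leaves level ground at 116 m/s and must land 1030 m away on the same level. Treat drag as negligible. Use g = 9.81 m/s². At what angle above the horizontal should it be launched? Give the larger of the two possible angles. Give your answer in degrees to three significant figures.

Level-ground range R = v₀² sin(2θ)/g ⇒ sin(2θ) = gR/v₀² = 9.81 × 1030 / 116² = 0.7509.
2θ = 48.67° or 180° − 48.67° = 131.3°, so θ = 24.33° or 65.67°.
The larger angle is 65.67°.

65.7°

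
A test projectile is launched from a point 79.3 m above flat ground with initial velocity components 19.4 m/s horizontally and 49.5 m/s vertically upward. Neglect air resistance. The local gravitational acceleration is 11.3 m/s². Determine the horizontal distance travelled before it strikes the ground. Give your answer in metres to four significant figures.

196.8 m

With up positive and y = 0 at the ground: y(t) = 79.3 + (49.50) t − 5.650 t². Setting y = 0 and taking the positive root: t = [49.50 + √(49.50² + 2·11.3·79.3)] / 11.3 = (49.50 + 65.13) / 11.3 = 10.14 s.
Horizontal distance: R = vₓ t = 19.40 × 10.14 = 196.8 m.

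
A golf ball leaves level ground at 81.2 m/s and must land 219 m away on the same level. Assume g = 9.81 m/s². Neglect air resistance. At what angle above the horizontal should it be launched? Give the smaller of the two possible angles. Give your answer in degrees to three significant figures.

R = v₀² sin 2θ / g gives sin 2θ = gR/v₀² = 9.81·219/81.2² = 0.3258.
2θ = 19.02° or 180° − 19.02° = 161.0°, so θ = 9.508° or 80.49°.
The smaller angle is 9.508°.

9.51°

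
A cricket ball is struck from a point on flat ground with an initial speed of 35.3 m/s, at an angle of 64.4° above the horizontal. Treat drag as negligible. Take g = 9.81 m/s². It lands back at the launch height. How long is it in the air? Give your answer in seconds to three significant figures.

vₓ = 35.30 cos 64.4° = 15.25 m/s; v_y0 = 35.30 sin 64.4° = 31.83 m/s.
Landing at launch height ⇒ T = 2 v_y0 / g = 2 × 31.83 / 9.81 = 6.490 s.

6.49 s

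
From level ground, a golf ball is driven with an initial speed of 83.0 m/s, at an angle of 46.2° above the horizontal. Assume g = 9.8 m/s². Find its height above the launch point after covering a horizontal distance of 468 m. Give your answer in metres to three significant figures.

vₓ = 83.00 cos 46.2° = 57.45 m/s; v_y0 = 83.00 sin 46.2° = 59.91 m/s.
Time to reach x = 468 m: t = x/vₓ = 468/57.45 = 8.147 s.
Height: y = v_y0 t − ½ g t² = 59.91 × 8.147 − 4.900 × 8.147² = 488.0 − 325.2 = 162.8 m.

163 m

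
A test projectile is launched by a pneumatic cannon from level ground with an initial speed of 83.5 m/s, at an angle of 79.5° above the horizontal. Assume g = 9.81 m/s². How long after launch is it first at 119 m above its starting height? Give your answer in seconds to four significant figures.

vₓ = 83.50 cos 79.5° = 15.22 m/s; v_y0 = 83.50 sin 79.5° = 82.10 m/s.
Height y(t) = 82.10 t − 4.905 t² = 119 gives 4.905 t² − 82.10 t + 119 = 0.
t = [82.10 ± √(82.10² − 2·9.81·119)] / 9.81 = (82.10 ± 66.38) / 9.81, so t = 1.603 s or t = 15.14 s.
The first (ascending) time is 1.603 s.

1.603 s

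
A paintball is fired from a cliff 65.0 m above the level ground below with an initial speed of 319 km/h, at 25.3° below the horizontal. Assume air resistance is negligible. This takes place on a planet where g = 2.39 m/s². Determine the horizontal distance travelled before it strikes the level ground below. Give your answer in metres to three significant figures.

Convert: 319 km/h = 319/3.6 = 88.61 m/s.
Resolve: vₓ = 88.61 cos 25.3° = 80.11 m/s and v_y0 = −37.87 m/s (downward).
Vertical motion (up positive, ground at y = 0): 1.195 t² − (−37.87) t − 65.0 = 0, so t = (−37.87 + √(37.87² + 2·2.39·65.0)) / 2.39 = (−37.87 + 41.77) / 2.39 = 1.632 s.
Horizontal distance: R = vₓ t = 80.11 × 1.632 = 130.8 m.

131 m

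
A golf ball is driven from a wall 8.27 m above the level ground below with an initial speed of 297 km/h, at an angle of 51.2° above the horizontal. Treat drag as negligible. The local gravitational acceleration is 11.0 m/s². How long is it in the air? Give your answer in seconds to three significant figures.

Convert: 297 km/h = 297/3.6 = 82.50 m/s.
Resolve: vₓ = 82.50 cos 51.2° = 51.69 m/s and v_y0 = 82.50 sin 51.2° = 64.30 m/s.
With up positive and y = 0 at the ground: y(t) = 8.27 + (64.30) t − 5.500 t². Setting y = 0 and taking the positive root: t = [64.30 + √(64.30² + 2·11.0·8.27)] / 11.0 = (64.30 + 65.70) / 11.0 = 11.82 s.

11.8 s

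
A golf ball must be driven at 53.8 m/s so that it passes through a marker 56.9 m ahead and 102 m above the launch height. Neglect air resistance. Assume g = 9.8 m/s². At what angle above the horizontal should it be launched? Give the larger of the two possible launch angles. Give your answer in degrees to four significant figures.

82.78°

Trajectory: y = x tanθ − g x² (1 + tan²θ)/(2v₀²). With x = 56.9, y = 102, v₀ = 53.8, g = 9.80:
5.481 tan²θ − 56.9 tanθ + (107.5) = 0.
tanθ = [56.9 ± √(56.9² − 4 × 5.481 × (107.5))] / (2 × 5.481) = (56.9 ± 29.69) / 10.96, giving tanθ = 2.483 or 7.899.
θ = 68.06° or 82.78°; the larger is 82.78°.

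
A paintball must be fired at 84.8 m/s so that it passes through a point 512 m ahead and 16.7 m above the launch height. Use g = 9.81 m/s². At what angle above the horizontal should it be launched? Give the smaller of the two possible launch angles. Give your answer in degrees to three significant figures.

24.4°

Trajectory: y = x tanθ − g x² (1 + tan²θ)/(2v₀²). With x = 512, y = 16.7, v₀ = 84.8, g = 9.81:
178.8 tan²θ − 512 tanθ + (195.5) = 0.
tanθ = [512 ± √(512² − 4 × 178.8 × (195.5))] / (2 × 178.8) = (512 ± 349.7) / 357.6, giving tanθ = 0.4538 or 2.410.
θ = 24.41° or 67.46°; the smaller is 24.41°.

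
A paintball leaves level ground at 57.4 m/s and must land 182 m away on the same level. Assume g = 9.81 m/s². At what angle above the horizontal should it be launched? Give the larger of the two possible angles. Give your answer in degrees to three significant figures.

From R = (v₀²/g) sin 2θ: sin 2θ = 9.81 × 182 / 3294.8 = 0.5419.
2θ = 32.81° or 180° − 32.81° = 147.2°, so θ = 16.41° or 73.59°.
The larger angle is 73.59°.

73.6°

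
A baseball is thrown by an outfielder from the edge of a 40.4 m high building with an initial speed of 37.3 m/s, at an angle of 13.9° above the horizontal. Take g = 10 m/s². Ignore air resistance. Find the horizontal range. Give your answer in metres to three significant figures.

140 m

Resolve: vₓ = 37.30 cos 13.9° = 36.21 m/s and v_y0 = 37.30 sin 13.9° = 8.961 m/s.
Vertical motion (up positive, ground at y = 0): 5.000 t² − (8.961) t − 40.4 = 0, so t = (8.961 + √(8.961² + 2·10.0·40.4)) / 10.0 = (8.961 + 29.80) / 10.0 = 3.876 s.
Horizontal distance: R = vₓ t = 36.21 × 3.876 = 140.4 m.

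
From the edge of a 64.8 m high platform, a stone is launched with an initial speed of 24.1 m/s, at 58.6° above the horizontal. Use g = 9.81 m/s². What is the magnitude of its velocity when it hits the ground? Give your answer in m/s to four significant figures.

43.04 m/s

vₓ = 24.10 cos 58.6° = 12.56 m/s; v_y0 = 24.10 sin 58.6° = 20.57 m/s.
With up positive and y = 0 at the ground: y(t) = 64.8 + (20.57) t − 4.905 t². Setting y = 0 and taking the positive root: t = [20.57 + √(20.57² + 2·9.81·64.8)] / 9.81 = (20.57 + 41.16) / 9.81 = 6.293 s.
Vertical velocity at impact: v_y = v_y0 − g t = 20.57 − 9.81 × 6.293 = −41.16 m/s.
Speed: |v| = √(vₓ² + v_y²) = √(12.56² + 41.16²) = 43.04 m/s.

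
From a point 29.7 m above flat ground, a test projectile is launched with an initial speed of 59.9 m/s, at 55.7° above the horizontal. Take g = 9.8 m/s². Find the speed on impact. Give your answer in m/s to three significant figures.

vₓ = 59.90 cos 55.7° = 33.76 m/s; v_y0 = 59.90 sin 55.7° = 49.48 m/s.
Vertical motion (up positive, ground at y = 0): 4.900 t² − (49.48) t − 29.7 = 0, so t = (49.48 + √(49.48² + 2·9.80·29.7)) / 9.80 = (49.48 + 55.05) / 9.80 = 10.67 s.
Vertical velocity at impact: v_y = v_y0 − g t = 49.48 − 9.80 × 10.67 = −55.05 m/s.
Speed: |v| = √(vₓ² + v_y²) = √(33.76² + 55.05²) = 64.58 m/s.

64.6 m/s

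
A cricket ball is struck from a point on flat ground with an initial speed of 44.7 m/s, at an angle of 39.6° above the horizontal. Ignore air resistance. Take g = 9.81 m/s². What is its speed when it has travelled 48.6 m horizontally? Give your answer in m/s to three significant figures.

37.4 m/s

Horizontal component vₓ = 44.70 cos 39.6° = 34.44 m/s; vertical v_y0 = 44.70 sin 39.6° = 28.49 m/s.
Time to reach x = 48.6 m: t = x/vₓ = 48.6/34.44 = 1.411 s.
Vertical velocity there: v_y = v_y0 − g t = 28.49 − 9.81 × 1.411 = 14.65 m/s.
Speed: √(vₓ² + v_y²) = √(34.44² + 14.65²) = 37.43 m/s.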